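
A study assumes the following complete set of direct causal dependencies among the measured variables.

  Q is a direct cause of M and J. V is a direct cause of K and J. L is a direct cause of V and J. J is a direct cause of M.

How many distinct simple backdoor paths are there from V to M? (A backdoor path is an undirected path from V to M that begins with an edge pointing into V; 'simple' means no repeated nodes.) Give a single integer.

A backdoor path from V to M is any simple undirected path whose first edge points into V (i.e. leaves V via a parent).
Parents of V: {L}.
Enumerating:
  P1: V <- L -> J <- Q -> M
  P2: V <- L -> J -> M
That exhausts the simple backdoor paths. Count: 2.

2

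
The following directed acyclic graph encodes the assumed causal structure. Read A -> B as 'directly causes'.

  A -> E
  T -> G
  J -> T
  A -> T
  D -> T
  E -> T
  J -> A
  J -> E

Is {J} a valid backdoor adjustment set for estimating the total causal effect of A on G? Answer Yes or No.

Backdoor paths from A to G (paths whose first edge points into A):
  P1: A <- J -> E -> T -> G
  P2: A <- J -> T -> G
Condition 1 (no descendant of A in the set): holds — descendants of A are {E, G, T}; none are in {J}.
Condition 2 (every backdoor path blocked by {J}):
  P1: blocked at fork node J ∈ conditioning set.
  P2: blocked at fork node J ∈ conditioning set.
{J} satisfies the backdoor criterion.

Yes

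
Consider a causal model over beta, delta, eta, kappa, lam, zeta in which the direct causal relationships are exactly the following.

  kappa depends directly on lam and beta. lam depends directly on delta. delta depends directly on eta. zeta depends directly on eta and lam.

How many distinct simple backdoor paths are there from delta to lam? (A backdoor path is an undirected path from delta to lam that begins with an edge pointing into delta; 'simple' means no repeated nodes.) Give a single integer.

1

A backdoor path from delta to lam is any simple undirected path whose first edge points into delta (i.e. leaves delta via a parent).
Parents of delta: {eta}.
Enumerating:
  P1: delta <- eta -> zeta <- lam
That exhausts the simple backdoor paths. Count: 1.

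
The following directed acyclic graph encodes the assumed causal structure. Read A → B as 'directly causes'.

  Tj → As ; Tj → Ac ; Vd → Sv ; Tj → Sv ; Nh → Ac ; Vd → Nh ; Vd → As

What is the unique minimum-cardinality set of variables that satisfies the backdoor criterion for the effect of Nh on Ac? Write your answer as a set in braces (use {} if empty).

Variables eligible for adjustment (non-descendants of Nh, excluding Nh and Ac): {As, Sv, Tj, Vd}.
Backdoor paths from Nh to Ac:
  P1: Nh <- Vd -> Sv <- Tj -> Ac
  P2: Nh <- Vd -> As <- Tj -> Ac
Each backdoor path contains an unconditioned collider, so every path is already blocked with the empty conditioning set:
  P1: blocked at collider Sv (neither it nor any descendant is in the conditioning set).
  P2: blocked at collider As (neither it nor any descendant is in the conditioning set).
The empty set is therefore the unique smallest valid set.

{}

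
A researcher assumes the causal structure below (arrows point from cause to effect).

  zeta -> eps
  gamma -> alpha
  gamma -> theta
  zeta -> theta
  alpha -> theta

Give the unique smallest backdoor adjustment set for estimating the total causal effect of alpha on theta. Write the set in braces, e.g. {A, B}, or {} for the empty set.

{gamma}

Variables eligible for adjustment (non-descendants of alpha, excluding alpha and theta): {eps, gamma, zeta}.
Backdoor paths from alpha to theta:
  P1: alpha <- gamma -> theta
The empty set is not sufficient: P1 (alpha <- gamma -> theta) has no collider blocking it and no conditioned non-collider, so it is open.
Try {gamma}:
  P1: blocked at fork node gamma ∈ conditioning set.
{gamma} contains no descendant of alpha and blocks every backdoor path.
No other singleton works — e.g. {zeta} leaves P1 open — so {gamma} is the unique smallest valid adjustment set.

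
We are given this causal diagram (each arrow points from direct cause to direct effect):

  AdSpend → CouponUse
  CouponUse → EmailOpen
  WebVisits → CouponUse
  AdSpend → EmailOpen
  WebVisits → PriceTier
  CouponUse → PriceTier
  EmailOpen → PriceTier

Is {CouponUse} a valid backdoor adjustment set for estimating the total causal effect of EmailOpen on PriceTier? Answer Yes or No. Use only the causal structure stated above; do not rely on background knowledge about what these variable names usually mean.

Backdoor paths from EmailOpen to PriceTier (paths whose first edge points into EmailOpen):
  P1: EmailOpen <- AdSpend -> CouponUse <- WebVisits -> PriceTier
  P2: EmailOpen <- AdSpend -> CouponUse -> PriceTier
  P3: EmailOpen <- CouponUse <- WebVisits -> PriceTier
  P4: EmailOpen <- CouponUse -> PriceTier
Condition 1 (no descendant of EmailOpen in the set): holds — descendants of EmailOpen are {PriceTier}; none are in {CouponUse}.
Condition 2 (every backdoor path blocked by {CouponUse}):
  P1: open — collider(s) CouponUse are conditioned on (or have a conditioned descendant) and no non-collider on the path is in the set.
  P2: blocked at chain node CouponUse ∈ conditioning set.
  P3: blocked at chain node CouponUse ∈ conditioning set.
  P4: blocked at fork node CouponUse ∈ conditioning set.
{CouponUse} does not satisfy the backdoor criterion.

No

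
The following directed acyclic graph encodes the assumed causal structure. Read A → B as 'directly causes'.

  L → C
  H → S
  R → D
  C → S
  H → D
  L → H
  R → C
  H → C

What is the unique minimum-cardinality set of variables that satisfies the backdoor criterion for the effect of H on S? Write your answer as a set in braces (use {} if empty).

{L}

Variables eligible for adjustment (non-descendants of H, excluding H and S): {L, R}.
Backdoor paths from H to S:
  P1: H <- L -> C -> S
The empty set is not sufficient: P1 (H <- L -> C -> S) has no collider blocking it and no conditioned non-collider, so it is open.
Try {L}:
  P1: blocked at fork node L ∈ conditioning set.
{L} contains no descendant of H and blocks every backdoor path.
No other singleton works — e.g. {R} leaves P1 open — so {L} is the unique smallest valid adjustment set.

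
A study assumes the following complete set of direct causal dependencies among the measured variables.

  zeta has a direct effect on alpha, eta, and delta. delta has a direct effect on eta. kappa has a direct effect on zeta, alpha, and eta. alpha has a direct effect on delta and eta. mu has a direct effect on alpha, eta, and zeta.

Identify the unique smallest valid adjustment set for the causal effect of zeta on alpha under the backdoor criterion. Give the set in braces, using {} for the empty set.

Variables eligible for adjustment (non-descendants of zeta, excluding zeta and alpha): {kappa, mu}.
Backdoor paths from zeta to alpha:
  P1: zeta <- kappa -> alpha
  P2: zeta <- kappa -> eta <- mu -> alpha
  P3: zeta <- kappa -> eta <- alpha
  P4: zeta <- kappa -> eta <- delta <- alpha
  P5: zeta <- mu -> alpha
  P6: zeta <- mu -> eta <- kappa -> alpha
  P7: zeta <- mu -> eta <- alpha
  P8: zeta <- mu -> eta <- delta <- alpha
The empty set is not sufficient: P1 (zeta <- kappa -> alpha) has no collider blocking it and no conditioned non-collider, so it is open.
Try {kappa, mu}:
  P1: blocked at fork node kappa ∈ conditioning set.
  P2: blocked at fork node kappa ∈ conditioning set.
  P3: blocked at fork node kappa ∈ conditioning set.
  P4: blocked at fork node kappa ∈ conditioning set.
  P5: blocked at fork node mu ∈ conditioning set.
  P6: blocked at fork node mu ∈ conditioning set.
  P7: blocked at fork node mu ∈ conditioning set.
  P8: blocked at fork node mu ∈ conditioning set.
{kappa, mu} contains no descendant of zeta and blocks every backdoor path.
Every element of {kappa, mu} is needed (dropping kappa leaves P1 open; dropping mu leaves P5 open), so no proper subset is valid.
Among all size-2 subsets of the eligible variables, only {kappa, mu} blocks every backdoor path, so it is the unique smallest valid adjustment set.

{kappa, mu}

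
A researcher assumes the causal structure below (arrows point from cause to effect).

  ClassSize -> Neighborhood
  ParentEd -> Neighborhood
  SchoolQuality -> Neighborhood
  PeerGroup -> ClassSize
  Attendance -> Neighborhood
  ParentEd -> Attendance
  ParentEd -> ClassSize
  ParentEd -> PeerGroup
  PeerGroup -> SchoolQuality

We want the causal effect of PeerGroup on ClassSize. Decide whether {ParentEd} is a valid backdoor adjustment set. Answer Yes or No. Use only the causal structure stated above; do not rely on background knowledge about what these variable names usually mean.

Backdoor paths from PeerGroup to ClassSize (paths whose first edge points into PeerGroup):
  P1: PeerGroup <- ParentEd -> ClassSize
  P2: PeerGroup <- ParentEd -> Attendance -> Neighborhood <- ClassSize
  P3: PeerGroup <- ParentEd -> Neighborhood <- ClassSize
Condition 1 (no descendant of PeerGroup in the set): holds — descendants of PeerGroup are {ClassSize, Neighborhood, SchoolQuality}; none are in {ParentEd}.
Condition 2 (every backdoor path blocked by {ParentEd}):
  P1: blocked at fork node ParentEd ∈ conditioning set.
  P2: blocked at fork node ParentEd ∈ conditioning set.
  P3: blocked at fork node ParentEd ∈ conditioning set.
{ParentEd} satisfies the backdoor criterion.

Yes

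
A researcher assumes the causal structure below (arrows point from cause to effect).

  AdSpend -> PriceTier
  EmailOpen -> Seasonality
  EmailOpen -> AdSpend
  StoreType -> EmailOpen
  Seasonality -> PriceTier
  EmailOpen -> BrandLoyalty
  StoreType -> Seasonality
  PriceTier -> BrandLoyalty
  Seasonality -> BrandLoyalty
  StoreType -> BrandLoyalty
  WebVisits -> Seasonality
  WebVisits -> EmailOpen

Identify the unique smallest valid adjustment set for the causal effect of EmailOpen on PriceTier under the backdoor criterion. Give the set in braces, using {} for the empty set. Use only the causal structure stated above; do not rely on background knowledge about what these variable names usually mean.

Variables eligible for adjustment (non-descendants of EmailOpen, excluding EmailOpen and PriceTier): {StoreType, WebVisits}.
Backdoor paths from EmailOpen to PriceTier:
  P1: EmailOpen <- StoreType -> Seasonality -> PriceTier
  P2: EmailOpen <- StoreType -> Seasonality -> BrandLoyalty <- PriceTier
  P3: EmailOpen <- StoreType -> BrandLoyalty <- Seasonality -> PriceTier
  P4: EmailOpen <- StoreType -> BrandLoyalty <- PriceTier
  P5: EmailOpen <- WebVisits -> Seasonality <- StoreType -> BrandLoyalty <- PriceTier
  P6: EmailOpen <- WebVisits -> Seasonality -> PriceTier
  P7: EmailOpen <- WebVisits -> Seasonality -> BrandLoyalty <- PriceTier
The empty set is not sufficient: P1 (EmailOpen <- StoreType -> Seasonality -> PriceTier) has no collider blocking it and no conditioned non-collider, so it is open.
Try {StoreType, WebVisits}:
  P1: blocked at fork node StoreType ∈ conditioning set.
  P2: blocked at fork node StoreType ∈ conditioning set.
  P3: blocked at fork node StoreType ∈ conditioning set.
  P4: blocked at fork node StoreType ∈ conditioning set.
  P5: blocked at fork node WebVisits ∈ conditioning set.
  P6: blocked at fork node WebVisits ∈ conditioning set.
  P7: blocked at fork node WebVisits ∈ conditioning set.
{StoreType, WebVisits} contains no descendant of EmailOpen and blocks every backdoor path.
Every element of {StoreType, WebVisits} is needed (dropping StoreType leaves P1 open; dropping WebVisits leaves P6 open), so no proper subset is valid.
Among all size-2 subsets of the eligible variables, only {StoreType, WebVisits} blocks every backdoor path, so it is the unique smallest valid adjustment set.

{StoreType, WebVisits}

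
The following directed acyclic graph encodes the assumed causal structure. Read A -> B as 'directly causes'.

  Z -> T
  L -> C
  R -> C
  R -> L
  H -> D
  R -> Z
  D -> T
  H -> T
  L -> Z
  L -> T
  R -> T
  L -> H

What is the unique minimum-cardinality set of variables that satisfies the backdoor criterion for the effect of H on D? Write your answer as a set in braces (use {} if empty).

Variables eligible for adjustment (non-descendants of H, excluding H and D): {C, L, R, Z}.
Backdoor paths from H to D:
  P1: H <- L <- R -> Z -> T <- D
  P2: H <- L <- R -> T <- D
  P3: H <- L -> C <- R -> Z -> T <- D
  P4: H <- L -> C <- R -> T <- D
  P5: H <- L -> Z <- R -> T <- D
  P6: H <- L -> Z -> T <- D
  P7: H <- L -> T <- D
Each backdoor path contains an unconditioned collider, so every path is already blocked with the empty conditioning set:
  P1: blocked at collider T (neither it nor any descendant is in the conditioning set).
  P2: blocked at collider T (neither it nor any descendant is in the conditioning set).
  P3: blocked at collider C (neither it nor any descendant is in the conditioning set).
  P4: blocked at collider C (neither it nor any descendant is in the conditioning set).
  P5: blocked at collider Z (neither it nor any descendant is in the conditioning set).
  P6: blocked at collider T (neither it nor any descendant is in the conditioning set).
  P7: blocked at collider T (neither it nor any descendant is in the conditioning set).
The empty set is therefore the unique smallest valid set.

{}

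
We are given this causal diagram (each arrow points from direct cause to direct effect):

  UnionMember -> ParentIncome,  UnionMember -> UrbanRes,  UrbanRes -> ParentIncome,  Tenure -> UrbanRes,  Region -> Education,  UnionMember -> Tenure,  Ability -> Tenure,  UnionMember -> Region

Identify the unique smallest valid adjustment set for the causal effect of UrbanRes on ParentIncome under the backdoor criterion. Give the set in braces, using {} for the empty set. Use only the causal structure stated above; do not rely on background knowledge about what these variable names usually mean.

Variables eligible for adjustment (non-descendants of UrbanRes, excluding UrbanRes and ParentIncome): {Ability, Education, Region, Tenure, UnionMember}.
Backdoor paths from UrbanRes to ParentIncome:
  P1: UrbanRes <- UnionMember -> ParentIncome
  P2: UrbanRes <- Tenure <- UnionMember -> ParentIncome
The empty set is not sufficient: P1 (UrbanRes <- UnionMember -> ParentIncome) has no collider blocking it and no conditioned non-collider, so it is open.
Try {UnionMember}:
  P1: blocked at fork node UnionMember ∈ conditioning set.
  P2: blocked at fork node UnionMember ∈ conditioning set.
{UnionMember} contains no descendant of UrbanRes and blocks every backdoor path.
No other singleton works — e.g. {Ability} leaves P1 open — so {UnionMember} is the unique smallest valid adjustment set.

{UnionMember}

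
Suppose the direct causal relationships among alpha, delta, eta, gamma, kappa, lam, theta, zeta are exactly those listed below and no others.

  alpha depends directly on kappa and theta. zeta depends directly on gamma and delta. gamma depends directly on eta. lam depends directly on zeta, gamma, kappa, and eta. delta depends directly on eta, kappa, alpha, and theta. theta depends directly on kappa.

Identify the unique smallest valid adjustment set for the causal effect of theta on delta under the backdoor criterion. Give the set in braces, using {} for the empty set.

Variables eligible for adjustment (non-descendants of theta, excluding theta and delta): {eta, gamma, kappa}.
Backdoor paths from theta to delta:
  P1: theta <- kappa -> alpha -> delta
  P2: theta <- kappa -> delta
  P3: theta <- kappa -> lam <- eta -> delta
  P4: theta <- kappa -> lam <- eta -> gamma -> zeta <- delta
  P5: theta <- kappa -> lam <- gamma <- eta -> delta
  P6: theta <- kappa -> lam <- gamma -> zeta <- delta
  P7: theta <- kappa -> lam <- zeta <- delta
  P8: theta <- kappa -> lam <- zeta <- gamma <- eta -> delta
The empty set is not sufficient: P1 (theta <- kappa -> alpha -> delta) has no collider blocking it and no conditioned non-collider, so it is open.
Try {kappa}:
  P1: blocked at fork node kappa ∈ conditioning set.
  P2: blocked at fork node kappa ∈ conditioning set.
  P3: blocked at fork node kappa ∈ conditioning set.
  P4: blocked at fork node kappa ∈ conditioning set.
  P5: blocked at fork node kappa ∈ conditioning set.
  P6: blocked at fork node kappa ∈ conditioning set.
  P7: blocked at fork node kappa ∈ conditioning set.
  P8: blocked at fork node kappa ∈ conditioning set.
{kappa} contains no descendant of theta and blocks every backdoor path.
No other singleton works — e.g. {eta} leaves P1 open — so {kappa} is the unique smallest valid adjustment set.

{kappa}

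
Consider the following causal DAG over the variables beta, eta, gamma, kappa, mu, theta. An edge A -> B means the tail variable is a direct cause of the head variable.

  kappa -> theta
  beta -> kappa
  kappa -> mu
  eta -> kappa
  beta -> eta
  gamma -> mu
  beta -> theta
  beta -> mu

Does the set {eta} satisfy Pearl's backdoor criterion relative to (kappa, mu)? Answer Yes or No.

Backdoor paths from kappa to mu (paths whose first edge points into kappa):
  P1: kappa <- beta -> mu
  P2: kappa <- eta <- beta -> mu
Condition 1 (no descendant of kappa in the set): holds — descendants of kappa are {mu, theta}; none are in {eta}.
Condition 2 (every backdoor path blocked by {eta}):
  P1: open — no interior node is in the conditioning set.
  P2: blocked at chain node eta ∈ conditioning set.
{eta} does not satisfy the backdoor criterion.

No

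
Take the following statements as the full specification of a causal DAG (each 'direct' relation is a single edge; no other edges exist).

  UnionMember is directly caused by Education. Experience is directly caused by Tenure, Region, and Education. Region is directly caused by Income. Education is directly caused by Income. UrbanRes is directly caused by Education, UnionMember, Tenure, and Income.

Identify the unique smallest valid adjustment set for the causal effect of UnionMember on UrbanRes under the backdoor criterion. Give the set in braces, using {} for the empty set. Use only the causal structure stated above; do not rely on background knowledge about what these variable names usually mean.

{Education}

Variables eligible for adjustment (non-descendants of UnionMember, excluding UnionMember and UrbanRes): {Education, Experience, Income, Region, Tenure}.
Backdoor paths from UnionMember to UrbanRes:
  P1: UnionMember <- Education <- Income -> UrbanRes
  P2: UnionMember <- Education <- Income -> Region -> Experience <- Tenure -> UrbanRes
  P3: UnionMember <- Education -> UrbanRes
  P4: UnionMember <- Education -> Experience <- Tenure -> UrbanRes
  P5: UnionMember <- Education -> Experience <- Region <- Income -> UrbanRes
The empty set is not sufficient: P1 (UnionMember <- Education <- Income -> UrbanRes) has no collider blocking it and no conditioned non-collider, so it is open.
Try {Education}:
  P1: blocked at chain node Education ∈ conditioning set.
  P2: blocked at chain node Education ∈ conditioning set.
  P3: blocked at fork node Education ∈ conditioning set.
  P4: blocked at fork node Education ∈ conditioning set.
  P5: blocked at fork node Education ∈ conditioning set.
{Education} contains no descendant of UnionMember and blocks every backdoor path.
No other singleton works — e.g. {Income} leaves P3 open — so {Education} is the unique smallest valid adjustment set.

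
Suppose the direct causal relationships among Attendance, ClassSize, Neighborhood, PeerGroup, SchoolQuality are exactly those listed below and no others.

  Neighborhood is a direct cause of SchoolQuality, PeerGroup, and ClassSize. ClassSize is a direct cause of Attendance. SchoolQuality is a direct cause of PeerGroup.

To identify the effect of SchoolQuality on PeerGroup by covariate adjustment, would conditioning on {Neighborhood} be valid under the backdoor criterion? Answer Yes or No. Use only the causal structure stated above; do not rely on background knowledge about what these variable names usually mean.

Yes

Backdoor paths from SchoolQuality to PeerGroup (paths whose first edge points into SchoolQuality):
  P1: SchoolQuality <- Neighborhood -> PeerGroup
Condition 1 (no descendant of SchoolQuality in the set): holds — descendants of SchoolQuality are {PeerGroup}; none are in {Neighborhood}.
Condition 2 (every backdoor path blocked by {Neighborhood}):
  P1: blocked at fork node Neighborhood ∈ conditioning set.
{Neighborhood} satisfies the backdoor criterion.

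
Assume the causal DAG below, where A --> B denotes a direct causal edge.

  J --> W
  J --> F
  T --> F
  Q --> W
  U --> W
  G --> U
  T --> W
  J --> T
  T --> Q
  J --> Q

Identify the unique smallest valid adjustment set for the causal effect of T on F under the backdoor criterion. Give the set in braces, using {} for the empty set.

{J}

Variables eligible for adjustment (non-descendants of T, excluding T and F): {G, J, U}.
Backdoor paths from T to F:
  P1: T <- J -> F
The empty set is not sufficient: P1 (T <- J -> F) has no collider blocking it and no conditioned non-collider, so it is open.
Try {J}:
  P1: blocked at fork node J ∈ conditioning set.
{J} contains no descendant of T and blocks every backdoor path.
No other singleton works — e.g. {G} leaves P1 open — so {J} is the unique smallest valid adjustment set.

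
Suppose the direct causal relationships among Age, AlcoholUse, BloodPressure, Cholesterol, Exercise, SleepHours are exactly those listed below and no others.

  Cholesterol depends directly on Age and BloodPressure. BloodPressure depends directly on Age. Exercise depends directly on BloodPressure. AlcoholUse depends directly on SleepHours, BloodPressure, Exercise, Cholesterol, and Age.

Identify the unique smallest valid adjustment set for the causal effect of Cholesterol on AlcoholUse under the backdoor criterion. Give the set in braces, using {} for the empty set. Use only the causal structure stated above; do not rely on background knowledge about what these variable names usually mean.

{Age, BloodPressure}

Variables eligible for adjustment (non-descendants of Cholesterol, excluding Cholesterol and AlcoholUse): {Age, BloodPressure, Exercise, SleepHours}.
Backdoor paths from Cholesterol to AlcoholUse:
  P1: Cholesterol <- Age -> BloodPressure -> Exercise -> AlcoholUse
  P2: Cholesterol <- Age -> BloodPressure -> AlcoholUse
  P3: Cholesterol <- Age -> AlcoholUse
  P4: Cholesterol <- BloodPressure <- Age -> AlcoholUse
  P5: Cholesterol <- BloodPressure -> Exercise -> AlcoholUse
  P6: Cholesterol <- BloodPressure -> AlcoholUse
The empty set is not sufficient: P1 (Cholesterol <- Age -> BloodPressure -> Exercise -> AlcoholUse) has no collider blocking it and no conditioned non-collider, so it is open.
Try {Age, BloodPressure}:
  P1: blocked at fork node Age ∈ conditioning set.
  P2: blocked at fork node Age ∈ conditioning set.
  P3: blocked at fork node Age ∈ conditioning set.
  P4: blocked at chain node BloodPressure ∈ conditioning set.
  P5: blocked at fork node BloodPressure ∈ conditioning set.
  P6: blocked at fork node BloodPressure ∈ conditioning set.
{Age, BloodPressure} contains no descendant of Cholesterol and blocks every backdoor path.
Every element of {Age, BloodPressure} is needed (dropping Age leaves P3 open; dropping BloodPressure leaves P5 open), so no proper subset is valid.
Among all size-2 subsets of the eligible variables, only {Age, BloodPressure} blocks every backdoor path, so it is the unique smallest valid adjustment set.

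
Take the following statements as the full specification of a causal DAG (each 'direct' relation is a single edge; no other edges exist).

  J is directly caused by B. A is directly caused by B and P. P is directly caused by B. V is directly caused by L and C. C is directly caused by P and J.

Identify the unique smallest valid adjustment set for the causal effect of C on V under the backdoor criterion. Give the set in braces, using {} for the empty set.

{}

Variables eligible for adjustment (non-descendants of C, excluding C and V): {A, B, J, L, P}.
Backdoor paths from C to V:
  (none)
With no backdoor paths the empty set already satisfies the criterion, and it is trivially minimal.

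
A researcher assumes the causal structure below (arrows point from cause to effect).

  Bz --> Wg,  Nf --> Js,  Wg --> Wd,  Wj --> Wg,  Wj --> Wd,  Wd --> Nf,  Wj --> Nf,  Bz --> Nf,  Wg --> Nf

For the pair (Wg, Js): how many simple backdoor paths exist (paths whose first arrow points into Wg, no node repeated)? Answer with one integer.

3

A backdoor path from Wg to Js is any simple undirected path whose first edge points into Wg (i.e. leaves Wg via a parent).
Parents of Wg: {Bz, Wj}.
Enumerating:
  P1: Wg <- Wj -> Wd -> Nf -> Js
  P2: Wg <- Wj -> Nf -> Js
  P3: Wg <- Bz -> Nf -> Js
That exhausts the simple backdoor paths. Count: 3.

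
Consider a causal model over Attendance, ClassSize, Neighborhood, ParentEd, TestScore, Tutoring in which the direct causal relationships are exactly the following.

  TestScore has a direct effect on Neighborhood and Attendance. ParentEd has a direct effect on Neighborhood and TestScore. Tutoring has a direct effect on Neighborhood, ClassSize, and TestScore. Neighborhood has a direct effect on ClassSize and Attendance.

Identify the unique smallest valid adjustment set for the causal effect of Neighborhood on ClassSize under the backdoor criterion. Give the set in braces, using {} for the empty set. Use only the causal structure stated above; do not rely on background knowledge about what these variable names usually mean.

{Tutoring}

Variables eligible for adjustment (non-descendants of Neighborhood, excluding Neighborhood and ClassSize): {ParentEd, TestScore, Tutoring}.
Backdoor paths from Neighborhood to ClassSize:
  P1: Neighborhood <- ParentEd -> TestScore <- Tutoring -> ClassSize
  P2: Neighborhood <- Tutoring -> ClassSize
  P3: Neighborhood <- TestScore <- Tutoring -> ClassSize
The empty set is not sufficient: P2 (Neighborhood <- Tutoring -> ClassSize) has no collider blocking it and no conditioned non-collider, so it is open.
Try {Tutoring}:
  P1: blocked at collider TestScore (neither it nor any descendant is in the conditioning set).
  P2: blocked at fork node Tutoring ∈ conditioning set.
  P3: blocked at fork node Tutoring ∈ conditioning set.
{Tutoring} contains no descendant of Neighborhood and blocks every backdoor path.
No other singleton works — e.g. {ParentEd} leaves P2 open — so {Tutoring} is the unique smallest valid adjustment set.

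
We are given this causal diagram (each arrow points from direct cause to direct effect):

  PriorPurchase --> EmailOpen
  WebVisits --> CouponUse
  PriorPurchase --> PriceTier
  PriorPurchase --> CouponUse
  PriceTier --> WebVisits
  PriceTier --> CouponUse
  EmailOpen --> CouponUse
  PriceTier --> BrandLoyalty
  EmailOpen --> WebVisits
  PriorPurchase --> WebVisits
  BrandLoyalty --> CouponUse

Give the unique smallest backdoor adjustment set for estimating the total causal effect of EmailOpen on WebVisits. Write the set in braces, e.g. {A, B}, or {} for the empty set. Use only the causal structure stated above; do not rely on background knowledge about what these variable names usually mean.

Variables eligible for adjustment (non-descendants of EmailOpen, excluding EmailOpen and WebVisits): {BrandLoyalty, PriceTier, PriorPurchase}.
Backdoor paths from EmailOpen to WebVisits:
  P1: EmailOpen <- PriorPurchase -> PriceTier -> WebVisits
  P2: EmailOpen <- PriorPurchase -> PriceTier -> BrandLoyalty -> CouponUse <- WebVisits
  P3: EmailOpen <- PriorPurchase -> PriceTier -> CouponUse <- WebVisits
  P4: EmailOpen <- PriorPurchase -> WebVisits
  P5: EmailOpen <- PriorPurchase -> CouponUse <- PriceTier -> WebVisits
  P6: EmailOpen <- PriorPurchase -> CouponUse <- WebVisits
  P7: EmailOpen <- PriorPurchase -> CouponUse <- BrandLoyalty <- PriceTier -> WebVisits
The empty set is not sufficient: P1 (EmailOpen <- PriorPurchase -> PriceTier -> WebVisits) has no collider blocking it and no conditioned non-collider, so it is open.
Try {PriorPurchase}:
  P1: blocked at fork node PriorPurchase ∈ conditioning set.
  P2: blocked at fork node PriorPurchase ∈ conditioning set.
  P3: blocked at fork node PriorPurchase ∈ conditioning set.
  P4: blocked at fork node PriorPurchase ∈ conditioning set.
  P5: blocked at fork node PriorPurchase ∈ conditioning set.
  P6: blocked at fork node PriorPurchase ∈ conditioning set.
  P7: blocked at fork node PriorPurchase ∈ conditioning set.
{PriorPurchase} contains no descendant of EmailOpen and blocks every backdoor path.
No other singleton works — e.g. {PriceTier} leaves P4 open — so {PriorPurchase} is the unique smallest valid adjustment set.

{PriorPurchase}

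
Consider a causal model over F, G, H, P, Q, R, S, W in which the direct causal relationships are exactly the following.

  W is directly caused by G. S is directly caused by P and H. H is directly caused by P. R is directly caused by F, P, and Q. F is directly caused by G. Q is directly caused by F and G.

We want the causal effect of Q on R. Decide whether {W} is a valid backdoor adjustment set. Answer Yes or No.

Backdoor paths from Q to R (paths whose first edge points into Q):
  P1: Q <- G -> F -> R
  P2: Q <- F -> R
Condition 1 (no descendant of Q in the set): holds — descendants of Q are {R}; none are in {W}.
Condition 2 (every backdoor path blocked by {W}):
  P1: open — no interior node is in the conditioning set.
  P2: open — no interior node is in the conditioning set.
{W} does not satisfy the backdoor criterion.

No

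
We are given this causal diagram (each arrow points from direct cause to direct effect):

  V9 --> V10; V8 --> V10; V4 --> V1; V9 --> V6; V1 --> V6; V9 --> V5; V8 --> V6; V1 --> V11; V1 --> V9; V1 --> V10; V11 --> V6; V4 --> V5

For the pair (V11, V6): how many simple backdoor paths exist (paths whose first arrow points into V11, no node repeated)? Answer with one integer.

7

A backdoor path from V11 to V6 is any simple undirected path whose first edge points into V11 (i.e. leaves V11 via a parent).
Parents of V11: {V1}.
Enumerating:
  P1: V11 <- V1 <- V4 -> V5 <- V9 -> V10 <- V8 -> V6
  P2: V11 <- V1 <- V4 -> V5 <- V9 -> V6
  P3: V11 <- V1 -> V9 -> V10 <- V8 -> V6
  P4: V11 <- V1 -> V9 -> V6
  P5: V11 <- V1 -> V10 <- V9 -> V6
  P6: V11 <- V1 -> V10 <- V8 -> V6
  P7: V11 <- V1 -> V6
That exhausts the simple backdoor paths. Count: 7.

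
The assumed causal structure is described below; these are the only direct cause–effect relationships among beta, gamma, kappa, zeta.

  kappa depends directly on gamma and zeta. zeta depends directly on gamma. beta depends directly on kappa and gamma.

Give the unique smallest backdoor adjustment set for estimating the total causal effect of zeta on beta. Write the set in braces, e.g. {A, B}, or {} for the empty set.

{gamma}

Variables eligible for adjustment (non-descendants of zeta, excluding zeta and beta): {gamma}.
Backdoor paths from zeta to beta:
  P1: zeta <- gamma -> kappa -> beta
  P2: zeta <- gamma -> beta
The empty set is not sufficient: P1 (zeta <- gamma -> kappa -> beta) has no collider blocking it and no conditioned non-collider, so it is open.
Try {gamma}:
  P1: blocked at fork node gamma ∈ conditioning set.
  P2: blocked at fork node gamma ∈ conditioning set.
{gamma} contains no descendant of zeta and blocks every backdoor path.
{gamma} is the unique smallest valid adjustment set.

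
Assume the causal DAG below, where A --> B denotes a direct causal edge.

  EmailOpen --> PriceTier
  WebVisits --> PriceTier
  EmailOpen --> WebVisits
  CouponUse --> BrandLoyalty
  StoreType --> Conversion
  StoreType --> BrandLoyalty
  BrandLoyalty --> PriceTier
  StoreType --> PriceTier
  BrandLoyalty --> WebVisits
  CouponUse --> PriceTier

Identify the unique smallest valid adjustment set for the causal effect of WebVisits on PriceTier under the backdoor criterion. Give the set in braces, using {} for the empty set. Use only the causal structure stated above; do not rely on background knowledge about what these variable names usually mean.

{BrandLoyalty, EmailOpen}

Variables eligible for adjustment (non-descendants of WebVisits, excluding WebVisits and PriceTier): {BrandLoyalty, Conversion, CouponUse, EmailOpen, StoreType}.
Backdoor paths from WebVisits to PriceTier:
  P1: WebVisits <- EmailOpen -> PriceTier
  P2: WebVisits <- BrandLoyalty <- CouponUse -> PriceTier
  P3: WebVisits <- BrandLoyalty <- StoreType -> PriceTier
  P4: WebVisits <- BrandLoyalty -> PriceTier
The empty set is not sufficient: P1 (WebVisits <- EmailOpen -> PriceTier) has no collider blocking it and no conditioned non-collider, so it is open.
Try {BrandLoyalty, EmailOpen}:
  P1: blocked at fork node EmailOpen ∈ conditioning set.
  P2: blocked at chain node BrandLoyalty ∈ conditioning set.
  P3: blocked at chain node BrandLoyalty ∈ conditioning set.
  P4: blocked at fork node BrandLoyalty ∈ conditioning set.
{BrandLoyalty, EmailOpen} contains no descendant of WebVisits and blocks every backdoor path.
Every element of {BrandLoyalty, EmailOpen} is needed (dropping BrandLoyalty leaves P2 open; dropping EmailOpen leaves P1 open), so no proper subset is valid.
Among all size-2 subsets of the eligible variables, only {BrandLoyalty, EmailOpen} blocks every backdoor path, so it is the unique smallest valid adjustment set.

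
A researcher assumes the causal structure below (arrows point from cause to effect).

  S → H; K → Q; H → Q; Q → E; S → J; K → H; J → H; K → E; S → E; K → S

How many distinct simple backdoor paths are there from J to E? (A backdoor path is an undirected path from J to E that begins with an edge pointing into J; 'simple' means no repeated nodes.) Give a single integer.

A backdoor path from J to E is any simple undirected path whose first edge points into J (i.e. leaves J via a parent).
Parents of J: {S}.
Enumerating:
  P1: J <- S <- K -> H -> Q -> E
  P2: J <- S <- K -> Q -> E
  P3: J <- S <- K -> E
  P4: J <- S -> H <- K -> Q -> E
  P5: J <- S -> H <- K -> E
  P6: J <- S -> H -> Q <- K -> E
  P7: J <- S -> H -> Q -> E
  P8: J <- S -> E
That exhausts the simple backdoor paths. Count: 8.

8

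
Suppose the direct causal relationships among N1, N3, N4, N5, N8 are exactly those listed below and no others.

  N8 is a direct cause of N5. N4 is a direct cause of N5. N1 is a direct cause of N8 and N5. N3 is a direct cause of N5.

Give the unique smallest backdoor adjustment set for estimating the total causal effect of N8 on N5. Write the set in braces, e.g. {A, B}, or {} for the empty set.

Variables eligible for adjustment (non-descendants of N8, excluding N8 and N5): {N1, N3, N4}.
Backdoor paths from N8 to N5:
  P1: N8 <- N1 -> N5
The empty set is not sufficient: P1 (N8 <- N1 -> N5) has no collider blocking it and no conditioned non-collider, so it is open.
Try {N1}:
  P1: blocked at fork node N1 ∈ conditioning set.
{N1} contains no descendant of N8 and blocks every backdoor path.
No other singleton works — e.g. {N4} leaves P1 open — so {N1} is the unique smallest valid adjustment set.

{N1}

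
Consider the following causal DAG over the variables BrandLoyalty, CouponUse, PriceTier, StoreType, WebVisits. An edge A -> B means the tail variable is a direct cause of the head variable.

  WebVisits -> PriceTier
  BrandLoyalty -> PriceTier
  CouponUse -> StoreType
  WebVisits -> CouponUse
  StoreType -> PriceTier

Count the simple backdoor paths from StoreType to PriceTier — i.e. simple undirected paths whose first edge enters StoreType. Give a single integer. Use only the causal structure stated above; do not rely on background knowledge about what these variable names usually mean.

A backdoor path from StoreType to PriceTier is any simple undirected path whose first edge points into StoreType (i.e. leaves StoreType via a parent).
Parents of StoreType: {CouponUse}.
Enumerating:
  P1: StoreType <- CouponUse <- WebVisits -> PriceTier
That exhausts the simple backdoor paths. Count: 1.

1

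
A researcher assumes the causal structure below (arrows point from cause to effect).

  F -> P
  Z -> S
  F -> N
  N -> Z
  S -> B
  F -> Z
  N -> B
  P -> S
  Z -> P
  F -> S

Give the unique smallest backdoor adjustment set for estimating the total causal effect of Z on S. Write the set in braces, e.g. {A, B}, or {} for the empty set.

{F}

Variables eligible for adjustment (non-descendants of Z, excluding Z and S): {F, N}.
Backdoor paths from Z to S:
  P1: Z <- F -> N -> B <- S
  P2: Z <- F -> P -> S
  P3: Z <- F -> S
  P4: Z <- N <- F -> P -> S
  P5: Z <- N <- F -> S
  P6: Z <- N -> B <- S
The empty set is not sufficient: P2 (Z <- F -> P -> S) has no collider blocking it and no conditioned non-collider, so it is open.
Try {F}:
  P1: blocked at fork node F ∈ conditioning set.
  P2: blocked at fork node F ∈ conditioning set.
  P3: blocked at fork node F ∈ conditioning set.
  P4: blocked at fork node F ∈ conditioning set.
  P5: blocked at fork node F ∈ conditioning set.
  P6: blocked at collider B (neither it nor any descendant is in the conditioning set).
{F} contains no descendant of Z and blocks every backdoor path.
No other singleton works — e.g. {N} leaves P2 open — so {F} is the unique smallest valid adjustment set.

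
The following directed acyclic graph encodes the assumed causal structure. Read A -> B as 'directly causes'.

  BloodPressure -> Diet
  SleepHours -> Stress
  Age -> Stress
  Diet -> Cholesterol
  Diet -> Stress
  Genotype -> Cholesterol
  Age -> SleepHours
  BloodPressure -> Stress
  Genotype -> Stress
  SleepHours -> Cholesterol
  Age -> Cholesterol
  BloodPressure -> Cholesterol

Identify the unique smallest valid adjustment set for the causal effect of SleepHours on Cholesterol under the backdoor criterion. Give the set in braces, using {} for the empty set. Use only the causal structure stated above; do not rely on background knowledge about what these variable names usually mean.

Variables eligible for adjustment (non-descendants of SleepHours, excluding SleepHours and Cholesterol): {Age, BloodPressure, Diet, Genotype}.
Backdoor paths from SleepHours to Cholesterol:
  P1: SleepHours <- Age -> Cholesterol
  P2: SleepHours <- Age -> Stress <- BloodPressure -> Diet -> Cholesterol
  P3: SleepHours <- Age -> Stress <- BloodPressure -> Cholesterol
  P4: SleepHours <- Age -> Stress <- Diet <- BloodPressure -> Cholesterol
  P5: SleepHours <- Age -> Stress <- Diet -> Cholesterol
  P6: SleepHours <- Age -> Stress <- Genotype -> Cholesterol
The empty set is not sufficient: P1 (SleepHours <- Age -> Cholesterol) has no collider blocking it and no conditioned non-collider, so it is open.
Try {Age}:
  P1: blocked at fork node Age ∈ conditioning set.
  P2: blocked at fork node Age ∈ conditioning set.
  P3: blocked at fork node Age ∈ conditioning set.
  P4: blocked at fork node Age ∈ conditioning set.
  P5: blocked at fork node Age ∈ conditioning set.
  P6: blocked at fork node Age ∈ conditioning set.
{Age} contains no descendant of SleepHours and blocks every backdoor path.
No other singleton works — e.g. {BloodPressure} leaves P1 open — so {Age} is the unique smallest valid adjustment set.

{Age}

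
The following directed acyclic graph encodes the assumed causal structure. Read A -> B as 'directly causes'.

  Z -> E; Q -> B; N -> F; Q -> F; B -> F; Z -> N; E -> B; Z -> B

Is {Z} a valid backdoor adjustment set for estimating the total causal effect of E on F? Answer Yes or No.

Yes

Backdoor paths from E to F (paths whose first edge points into E):
  P1: E <- Z -> N -> F
  P2: E <- Z -> B <- Q -> F
  P3: E <- Z -> B -> F
Condition 1 (no descendant of E in the set): holds — descendants of E are {B, F}; none are in {Z}.
Condition 2 (every backdoor path blocked by {Z}):
  P1: blocked at fork node Z ∈ conditioning set.
  P2: blocked at fork node Z ∈ conditioning set.
  P3: blocked at fork node Z ∈ conditioning set.
{Z} satisfies the backdoor criterion.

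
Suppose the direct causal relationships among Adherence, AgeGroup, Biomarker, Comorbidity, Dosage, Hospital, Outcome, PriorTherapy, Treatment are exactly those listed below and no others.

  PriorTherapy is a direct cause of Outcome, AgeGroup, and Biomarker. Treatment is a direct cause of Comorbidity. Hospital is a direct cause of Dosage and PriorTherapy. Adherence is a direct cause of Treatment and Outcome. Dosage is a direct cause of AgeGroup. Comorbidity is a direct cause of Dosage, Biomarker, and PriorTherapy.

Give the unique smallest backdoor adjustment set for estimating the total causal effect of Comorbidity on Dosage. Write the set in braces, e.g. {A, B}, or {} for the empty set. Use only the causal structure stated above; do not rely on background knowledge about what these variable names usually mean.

Variables eligible for adjustment (non-descendants of Comorbidity, excluding Comorbidity and Dosage): {Adherence, Hospital, Treatment}.
Backdoor paths from Comorbidity to Dosage:
  P1: Comorbidity <- Treatment <- Adherence -> Outcome <- PriorTherapy <- Hospital -> Dosage
  P2: Comorbidity <- Treatment <- Adherence -> Outcome <- PriorTherapy -> AgeGroup <- Dosage
Each backdoor path contains an unconditioned collider, so every path is already blocked with the empty conditioning set:
  P1: blocked at collider Outcome (neither it nor any descendant is in the conditioning set).
  P2: blocked at collider Outcome (neither it nor any descendant is in the conditioning set).
The empty set is therefore the unique smallest valid set.

{}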